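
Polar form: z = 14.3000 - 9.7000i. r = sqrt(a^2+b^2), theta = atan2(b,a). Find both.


r = sqrt(204.49+94.09) = sqrt(298.58) = 17.2795
theta = atan2(-9.7, 14.3) = -34.1499 degrees

r = 17.2795, theta = -34.1499 degrees


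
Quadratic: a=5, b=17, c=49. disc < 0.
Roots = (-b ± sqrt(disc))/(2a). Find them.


disc = 17^2 - 4*5*49 = 289 - 980 = -691
sqrt(|disc|) = sqrt(691) = 26.2869
Real part = -17/(2*5) = -1.7000
Imag part = 26.2869/(2*5) = 2.6287

-1.7000 ± 2.6287i


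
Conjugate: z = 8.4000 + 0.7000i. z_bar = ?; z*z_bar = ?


z_bar = 8.4000 - 0.7000i
z*z_bar = 8.4^2 + 0.7^2 = 70.56 + 0.49 = 71.05

z_bar = 8.4000 - 0.7000i, z*z_bar = 71.05


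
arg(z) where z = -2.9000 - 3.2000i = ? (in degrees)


Re = -2.9, Im = -3.2
arg = atan2(-3.2, -2.9) = -132.1844 degrees

arg(z) = -132.1844 degrees


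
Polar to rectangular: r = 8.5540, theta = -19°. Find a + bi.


a = 8.5540*cos(-19°) = 8.5540*0.94552 = 8.0880
b = 8.5540*sin(-19°) = 8.5540*(-0.32557) = -2.7849

8.0880 - 2.7849i


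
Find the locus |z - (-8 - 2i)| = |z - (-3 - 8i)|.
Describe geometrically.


Equal distances means the locus is the perpendicular bisector of z1 and z2.
Midpoint = ((-8+(-3))/2, (-2+(-8))/2) = (-5.5000, -5.0000)

Perpendicular bisector through (-5.5000, -5.0000)


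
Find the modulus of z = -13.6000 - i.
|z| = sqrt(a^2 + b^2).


|z| = sqrt((-13.6)^2 + (-1)^2) = sqrt(184.96 + 1) = sqrt(185.96) = 13.6367

|z| = 13.6367


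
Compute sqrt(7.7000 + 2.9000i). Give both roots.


|z| = sqrt(59.29+8.41) = 8.2280
sqrt((|z|+a)/2) = sqrt((8.2280+7.7)/2) = sqrt(7.9640) = 2.8221
sqrt((|z|-a)/2) = sqrt((8.2280-7.7)/2) = sqrt(0.2640) = 0.5138

±(2.8221 + 0.5138i) i.e. 2.8221 + 0.5138i and -2.8221 - 0.5138i


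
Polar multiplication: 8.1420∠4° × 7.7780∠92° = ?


r = 8.1420 * 7.7780 = 63.3285
theta = 4° + 92° = 96° = 96° (mod 360)

63.3285 cis(96°)


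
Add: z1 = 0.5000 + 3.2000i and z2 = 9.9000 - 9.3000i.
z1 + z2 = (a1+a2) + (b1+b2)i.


Real: 0.5 + 9.9 = 10.4
Imag: 3.2 - 9.3 = -6.1

10.4000 - 6.1000i


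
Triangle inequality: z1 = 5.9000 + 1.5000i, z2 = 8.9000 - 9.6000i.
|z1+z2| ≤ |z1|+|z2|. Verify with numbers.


|z1| = sqrt(5.9^2 + 1.5^2) = sqrt(37.06) = 6.0877
|z2| = sqrt(8.9^2 + (-9.6)^2) = sqrt(171.37) = 13.0908
z1+z2 = 14.8000 - 8.1000i
|z1+z2| = sqrt(284.65) = 16.8716
|z1|+|z2| = 6.0877 + 13.0908 = 19.1785

|z1+z2| = 16.8716 ≤ |z1|+|z2| = 19.1785 (verified)


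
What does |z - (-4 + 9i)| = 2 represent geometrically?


|z - z0| = r is a circle with center z0 and radius r.
Center = (-4, 9), radius = 2

Circle with center (-4, 9) and radius 2


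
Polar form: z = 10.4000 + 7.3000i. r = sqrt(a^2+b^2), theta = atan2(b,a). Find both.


r = sqrt(108.16+53.29) = sqrt(161.45) = 12.7063
theta = atan2(7.3, 10.4) = 35.0659 degrees

r = 12.7063, theta = 35.0659 degrees


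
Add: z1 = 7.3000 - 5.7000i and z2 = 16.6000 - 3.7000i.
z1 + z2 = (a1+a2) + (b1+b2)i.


Real: 7.3 + 16.6 = 23.9
Imag: -5.7 - 3.7 = -9.4

23.9000 - 9.4000i


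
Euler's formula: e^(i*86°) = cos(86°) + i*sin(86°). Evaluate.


cos(86°) = 0.0698
sin(86°) = 0.9976

e^(i*86°) = 0.0698 + 0.9976i


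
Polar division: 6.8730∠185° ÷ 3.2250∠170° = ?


r = 6.8730 / 3.2250 = 2.1312
theta = 185° - 170° = 15° = 15° (mod 360)

2.1312 cis(15°)


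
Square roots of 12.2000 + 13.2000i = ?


|z| = sqrt(148.84+174.24) = 17.9744
sqrt((|z|+a)/2) = sqrt((17.9744+12.2)/2) = sqrt(15.0872) = 3.8842
sqrt((|z|-a)/2) = sqrt((17.9744-12.2)/2) = sqrt(2.8872) = 1.6992

±(3.8842 + 1.6992i) i.e. 3.8842 + 1.6992i and -3.8842 - 1.6992i


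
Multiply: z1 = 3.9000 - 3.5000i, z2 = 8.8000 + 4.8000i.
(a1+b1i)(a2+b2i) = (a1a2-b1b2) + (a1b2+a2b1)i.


Real = 3.9*8.8 - (-3.5)*4.8 = 34.32 - (-16.8) = 51.12
Imag = 3.9*4.8 + 8.8*(-3.5) = 18.72 - (30.8) = -12.08

51.1200 - 12.0800i


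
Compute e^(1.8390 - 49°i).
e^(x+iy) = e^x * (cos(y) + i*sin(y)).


e^1.8390 = 6.29024
cos(-49°) = 0.65606
sin(-49°) = -0.75471
Real = 6.29024*0.65606 = 4.1268
Imag = 6.29024*(-0.75471) = -4.7473

4.1268 - 4.7473i


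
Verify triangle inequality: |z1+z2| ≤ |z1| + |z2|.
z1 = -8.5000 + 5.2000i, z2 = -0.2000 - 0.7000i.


|z1| = sqrt((-8.5)^2 + 5.2^2) = sqrt(99.29) = 9.9644
|z2| = sqrt((-0.2)^2 + (-0.7)^2) = sqrt(0.53) = 0.7280
z1+z2 = -8.7000 + 4.5000i
|z1+z2| = sqrt(95.94) = 9.7949
|z1|+|z2| = 9.9644 + 0.7280 = 10.6924

|z1+z2| = 9.7949 ≤ |z1|+|z2| = 10.6924 (verified)


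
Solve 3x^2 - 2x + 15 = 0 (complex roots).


disc = (-2)^2 - 4*3*15 = 4 - 180 = -176
sqrt(|disc|) = sqrt(176) = 13.2665
Real part = 2/(2*3) = 0.3333
Imag part = 13.2665/(2*3) = 2.2111

0.3333 ± 2.2111i


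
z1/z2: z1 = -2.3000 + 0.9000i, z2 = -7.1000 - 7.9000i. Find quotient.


Conjugate of z2 = -7.1000 + 7.9000i
Numerator: (-2.3000 + 0.9000i)(-7.1000 + 7.9000i) = 9.2200 - 24.5600i
Denominator: (-7.1)^2 + (-7.9)^2 = 112.82
Result = (9.2200 - 24.5600i)/112.82

0.0817 - 0.2177i


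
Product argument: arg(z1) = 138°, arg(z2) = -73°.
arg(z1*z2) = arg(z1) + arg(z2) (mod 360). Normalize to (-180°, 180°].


arg(z1*z2) = 138° - 73° = 65°
Normalized to (-180°, 180°]: 65°

65°


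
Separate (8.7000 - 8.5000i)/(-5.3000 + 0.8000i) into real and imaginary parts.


Multiply by conjugate: (8.7000 - 8.5000i)(-5.3000 - 0.8000i) / ((-5.3)^2 + 0.8^2)
Numerator real = 8.7*(-5.3) - (8.5)*0.8 = -52.91
Numerator imag = -8.5*(-5.3) - 8.7*0.8 = 38.09
Denominator = 28.73
Re(z) = -52.91/28.73 = -1.8416
Im(z) = 38.09/28.73 = 1.3258

Re(z) = -1.8416, Im(z) = 1.3258


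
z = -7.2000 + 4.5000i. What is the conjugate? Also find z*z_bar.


z_bar = -7.2000 - 4.5000i
z*z_bar = (-7.2)^2 + 4.5^2 = 51.84 + 20.25 = 72.09

z_bar = -7.2000 - 4.5000i, z*z_bar = 72.09


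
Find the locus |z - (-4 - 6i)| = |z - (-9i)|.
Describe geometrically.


Equal distances means the locus is the perpendicular bisector of z1 and z2.
Midpoint = ((-4+0)/2, (-6+(-9))/2) = (-2.0000, -7.5000)

Perpendicular bisector through (-2.0000, -7.5000)


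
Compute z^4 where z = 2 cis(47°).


r^4 = 2^4 = 16
n*theta = 4*47° = 188° = 188° (mod 360)
a = 16*cos(188°) = -15.8443
b = 16*sin(188°) = -2.2268

16 cis(188°) = -15.8443 - 2.2268i


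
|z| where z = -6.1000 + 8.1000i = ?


|z| = sqrt((-6.1)^2 + 8.1^2) = sqrt(37.21 + 65.61) = sqrt(102.82) = 10.1400

|z| = 10.1400


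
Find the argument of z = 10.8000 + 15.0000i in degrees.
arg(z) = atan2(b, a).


Re = 10.8, Im = 15
arg = atan2(15, 10.8) = 54.2461 degrees

arg(z) = 54.2461 degrees


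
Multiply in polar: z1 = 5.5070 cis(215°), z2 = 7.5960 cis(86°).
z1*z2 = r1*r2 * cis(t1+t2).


r = 5.5070 * 7.5960 = 41.8312
theta = 215° + 86° = 301° = 301° (mod 360)

41.8312 cis(301°)


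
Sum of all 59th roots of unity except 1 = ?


With w = e^(2*pi*i/59), all 59 of the 59th roots of unity w^0 = 1, w, ..., w^(58) sum to 0: 1 + w + ... + w^(58) = (1 - w^59)/(1 - w) = 0 since w^59 = 1, w ≠ 1.
Removing the root 1: w + w^2 + ... + w^(58) = 0 - 1 = -1

Sum = -1


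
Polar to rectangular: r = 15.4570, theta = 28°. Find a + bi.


a = 15.4570*cos(28°) = 15.4570*0.882948 = 13.6477
b = 15.4570*sin(28°) = 15.4570*0.46947 = 7.2566

13.6477 + 7.2566i


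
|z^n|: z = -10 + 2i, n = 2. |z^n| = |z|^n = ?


|z| = sqrt(100+4) = sqrt(104) = 10.1980
|z^2| = |z|^2 = (sqrt(104))^2 = 104

|z^2| = 104


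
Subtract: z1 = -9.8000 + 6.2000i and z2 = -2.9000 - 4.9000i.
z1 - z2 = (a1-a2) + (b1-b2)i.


Real: -9.8 + 2.9 = -6.9
Imag: 6.2 + 4.9 = 11.1

-6.9000 + 11.1000i


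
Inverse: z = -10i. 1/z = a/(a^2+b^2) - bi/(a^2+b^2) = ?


|z|^2 = 0+100 = 100
1/z = (0 + 10i)/100

1/z = 0 + 0.1000i


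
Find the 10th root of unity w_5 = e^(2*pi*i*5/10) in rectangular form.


Angle = 360*5/10 = 180°
a = cos(180°) = -1.0000
b = sin(180°) = 0

-1.0000 + 0i


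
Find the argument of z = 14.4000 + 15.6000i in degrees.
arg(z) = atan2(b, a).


Re = 14.4, Im = 15.6
arg = atan2(15.6, 14.4) = 47.2906 degrees

arg(z) = 47.2906 degrees


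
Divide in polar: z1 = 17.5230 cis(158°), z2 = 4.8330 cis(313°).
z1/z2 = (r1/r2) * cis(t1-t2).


r = 17.5230 / 4.8330 = 3.6257
theta = 158° - 313° = -155° = 205° (mod 360)

3.6257 cis(205°)


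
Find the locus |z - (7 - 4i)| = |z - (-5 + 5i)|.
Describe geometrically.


Equal distances means the locus is the perpendicular bisector of z1 and z2.
Midpoint = ((7+(-5))/2, (-4+5)/2) = (1.0000, 0.5000)

Perpendicular bisector through (1.0000, 0.5000)


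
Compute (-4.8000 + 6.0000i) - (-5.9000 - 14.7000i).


Real: -4.8 + 5.9 = 1.1
Imag: 6 + 14.7 = 20.7

1.1000 + 20.7000i


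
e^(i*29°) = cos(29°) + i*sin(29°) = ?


cos(29°) = 0.8746
sin(29°) = 0.4848

e^(i*29°) = 0.8746 + 0.4848i


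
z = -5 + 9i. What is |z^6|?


|z| = sqrt(25+81) = sqrt(106) = 10.2956
|z^6| = |z|^6 = (sqrt(106))^6 = 106^3 = 1191016

|z^6| = 1191016


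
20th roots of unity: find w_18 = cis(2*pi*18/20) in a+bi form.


Angle = 360*18/20 = 324°
a = cos(324°) = 0.8090
b = sin(324°) = -0.5878

0.8090 - 0.5878i


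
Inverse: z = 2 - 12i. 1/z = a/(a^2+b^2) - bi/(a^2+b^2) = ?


|z|^2 = 4+144 = 148
1/z = (2 + 12i)/148

1/z = 0.0135 + 0.0811i


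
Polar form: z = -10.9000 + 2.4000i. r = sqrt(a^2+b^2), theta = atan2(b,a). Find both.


r = sqrt(118.81+5.76) = sqrt(124.57) = 11.1611
theta = atan2(2.4, -10.9) = 167.5826 degrees

r = 11.1611, theta = 167.5826 degrees


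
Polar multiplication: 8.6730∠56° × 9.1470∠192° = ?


r = 8.6730 * 9.1470 = 79.3319
theta = 56° + 192° = 248° = 248° (mod 360)

79.3319 cis(248°)


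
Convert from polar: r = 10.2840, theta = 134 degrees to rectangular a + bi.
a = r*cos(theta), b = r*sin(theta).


a = 10.2840*cos(134°) = 10.2840*(-0.69466) = -7.1439
b = 10.2840*sin(134°) = 10.2840*0.71934 = 7.3977

-7.1439 + 7.3977i


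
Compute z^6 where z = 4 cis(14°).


r^6 = 4^6 = 4096
n*theta = 6*14° = 84° = 84° (mod 360)
a = 4096*cos(84°) = 428.1486
b = 4096*sin(84°) = 4073.5617

4096 cis(84°) = 428.1486 + 4073.5617i


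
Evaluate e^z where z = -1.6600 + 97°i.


e^-1.6600 = 0.1901
cos(97°) = -0.1219
sin(97°) = 0.9925
Real = 0.1901*(-0.1219) = -0.0232
Imag = 0.1901*0.9925 = 0.1887

-0.0232 + 0.1887i


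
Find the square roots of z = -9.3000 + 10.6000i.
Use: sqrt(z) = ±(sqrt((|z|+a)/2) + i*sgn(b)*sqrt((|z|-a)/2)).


|z| = sqrt(86.49+112.36) = 14.1014
sqrt((|z|+a)/2) = sqrt((14.1014+(-9.3))/2) = sqrt(2.4007) = 1.5494
sqrt((|z|-a)/2) = sqrt((14.1014-(-9.3))/2) = sqrt(11.7007) = 3.4206

±(1.5494 + 3.4206i) i.e. 1.5494 + 3.4206i and -1.5494 - 3.4206i


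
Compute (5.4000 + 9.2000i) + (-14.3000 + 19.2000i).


Real: 5.4 - 14.3 = -8.9
Imag: 9.2 + 19.2 = 28.4

-8.9000 + 28.4000i


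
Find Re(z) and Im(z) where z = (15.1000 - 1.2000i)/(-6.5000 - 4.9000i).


Multiply by conjugate: (15.1000 - 1.2000i)(-6.5000 + 4.9000i) / ((-6.5)^2 + (-4.9)^2)
Numerator real = 15.1*(-6.5) - (1.2)*(-4.9) = -92.27
Numerator imag = -1.2*(-6.5) - 15.1*(-4.9) = 81.79
Denominator = 66.26
Re(z) = -92.27/66.26 = -1.3925
Im(z) = 81.79/66.26 = 1.2344

Re(z) = -1.3925, Im(z) = 1.2344


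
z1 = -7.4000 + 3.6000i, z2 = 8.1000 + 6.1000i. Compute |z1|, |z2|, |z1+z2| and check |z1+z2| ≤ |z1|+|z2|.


|z1| = sqrt((-7.4)^2 + 3.6^2) = sqrt(67.72) = 8.2292
|z2| = sqrt(8.1^2 + 6.1^2) = sqrt(102.82) = 10.1400
z1+z2 = 0.7000 + 9.7000i
|z1+z2| = sqrt(94.58) = 9.7252
|z1|+|z2| = 8.2292 + 10.1400 = 18.3692

|z1+z2| = 9.7252 ≤ |z1|+|z2| = 18.3692 (verified)


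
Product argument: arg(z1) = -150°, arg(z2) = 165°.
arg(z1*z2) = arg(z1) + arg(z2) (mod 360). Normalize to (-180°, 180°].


arg(z1*z2) = -150° + 165° = 15°
Normalized to (-180°, 180°]: 15°

15°


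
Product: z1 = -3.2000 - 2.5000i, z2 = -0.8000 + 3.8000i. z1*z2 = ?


Real = -3.2*(-0.8) - (-2.5)*3.8 = 2.56 - (-9.5) = 12.06
Imag = -3.2*3.8 - (0.8)*(-2.5) = -12.16 + 2 = -10.16

12.0600 - 10.1600i


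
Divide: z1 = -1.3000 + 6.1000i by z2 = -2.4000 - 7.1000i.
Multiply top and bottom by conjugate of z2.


Conjugate of z2 = -2.4000 + 7.1000i
Numerator: (-1.3000 + 6.1000i)(-2.4000 + 7.1000i) = -40.1900 - 23.8700i
Denominator: (-2.4)^2 + (-7.1)^2 = 56.17
Result = (-40.1900 - 23.8700i)/56.17

-0.7155 - 0.4250i


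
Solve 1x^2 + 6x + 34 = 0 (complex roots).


disc = 6^2 - 4*1*34 = 36 - 136 = -100
sqrt(|disc|) = sqrt(100) = 10.0000
Real part = -6/(2*1) = -3.0000
Imag part = 10.0000/(2*1) = 5.0000

-3.0000 ± 5.0000i


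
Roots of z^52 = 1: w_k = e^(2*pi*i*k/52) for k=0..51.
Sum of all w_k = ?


The sum of all 52th roots of unity is 0.
Geometric series: (1 - w^52)/(1 - w) = (1-1)/(1-w) = 0 since w^52 = 1, w ≠ 1.
Alternatively: coefficient of z^51 in z^52 - 1 is 0.

0


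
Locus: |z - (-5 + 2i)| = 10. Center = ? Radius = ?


|z - z0| = r is a circle with center z0 and radius r.
Center = (-5, 2), radius = 10

Circle with center (-5, 2) and radius 10


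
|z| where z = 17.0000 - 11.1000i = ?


|z| = sqrt(17^2 + (-11.1)^2) = sqrt(289 + 123.21) = sqrt(412.21) = 20.3030

|z| = 20.3030


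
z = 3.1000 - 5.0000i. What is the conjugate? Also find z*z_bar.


z_bar = 3.1000 + 5.0000i
z*z_bar = 3.1^2 + (-5)^2 = 9.61 + 25 = 34.61

z_bar = 3.1000 + 5.0000i, z*z_bar = 34.61


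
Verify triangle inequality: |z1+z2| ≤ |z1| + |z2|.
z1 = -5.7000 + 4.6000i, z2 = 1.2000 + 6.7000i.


|z1| = sqrt((-5.7)^2 + 4.6^2) = sqrt(53.65) = 7.3246
|z2| = sqrt(1.2^2 + 6.7^2) = sqrt(46.33) = 6.8066
z1+z2 = -4.5000 + 11.3000i
|z1+z2| = sqrt(147.94) = 12.1631
|z1|+|z2| = 7.3246 + 6.8066 = 14.1312

|z1+z2| = 12.1631 ≤ |z1|+|z2| = 14.1312 (verified)


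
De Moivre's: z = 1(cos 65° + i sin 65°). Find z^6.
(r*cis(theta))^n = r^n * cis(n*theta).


r^6 = 1^6 = 1
n*theta = 6*65° = 390° = 30° (mod 360)
a = 1*cos(30°) = 0.8660
b = 1*sin(30°) = 0.5000

1 cis(30°) = 0.8660 + 0.5000i


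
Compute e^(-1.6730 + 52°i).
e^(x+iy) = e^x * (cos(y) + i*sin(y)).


e^-1.6730 = 0.18768
cos(52°) = 0.61566
sin(52°) = 0.788
Real = 0.18768*0.61566 = 0.1155
Imag = 0.18768*0.788 = 0.1479

0.1155 + 0.1479i


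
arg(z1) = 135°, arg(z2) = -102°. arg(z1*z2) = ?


arg(z1*z2) = 135° - 102° = 33°
Normalized to (-180°, 180°]: 33°

33°


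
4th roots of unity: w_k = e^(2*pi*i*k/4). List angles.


The 4th roots of unity are cis(360k/4°) for k=0..3
Angle step = 360/4 = 90°
Primitive root: cis(90°)
Primitive root = 0 + 1.0000i

4 roots at angles: 0°, 90°, 180°, 270°


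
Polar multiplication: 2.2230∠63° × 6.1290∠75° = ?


r = 2.2230 * 6.1290 = 13.6248
theta = 63° + 75° = 138° = 138° (mod 360)

13.6248 cis(138°)


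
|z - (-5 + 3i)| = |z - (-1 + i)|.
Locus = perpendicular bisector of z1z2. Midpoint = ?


Equal distances means the locus is the perpendicular bisector of z1 and z2.
Midpoint = ((-5+(-1))/2, (3+1)/2) = (-3.0000, 2.0000)

Perpendicular bisector through (-3.0000, 2.0000)


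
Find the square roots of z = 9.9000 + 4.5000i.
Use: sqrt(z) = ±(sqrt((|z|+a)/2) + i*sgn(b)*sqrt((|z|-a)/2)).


|z| = sqrt(98.01+20.25) = 10.8747
sqrt((|z|+a)/2) = sqrt((10.8747+9.9)/2) = sqrt(10.3874) = 3.2229
sqrt((|z|-a)/2) = sqrt((10.8747-9.9)/2) = sqrt(0.4874) = 0.6981

±(3.2229 + 0.6981i) i.e. 3.2229 + 0.6981i and -3.2229 - 0.6981i


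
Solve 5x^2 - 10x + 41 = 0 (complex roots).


disc = (-10)^2 - 4*5*41 = 100 - 820 = -720
sqrt(|disc|) = sqrt(720) = 26.8328
Real part = 10/(2*5) = 1.0000
Imag part = 26.8328/(2*5) = 2.6833

1.0000 ± 2.6833i


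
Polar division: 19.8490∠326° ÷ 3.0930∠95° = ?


r = 19.8490 / 3.0930 = 6.4174
theta = 326° - 95° = 231° = 231° (mod 360)

6.4174 cis(231°)


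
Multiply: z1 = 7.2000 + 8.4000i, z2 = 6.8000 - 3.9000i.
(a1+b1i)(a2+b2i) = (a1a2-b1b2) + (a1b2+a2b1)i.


Real = 7.2*6.8 - 8.4*(-3.9) = 48.96 - (-32.76) = 81.72
Imag = 7.2*(-3.9) + 6.8*8.4 = -28.08 + 57.12 = 29.04

81.7200 + 29.0400i


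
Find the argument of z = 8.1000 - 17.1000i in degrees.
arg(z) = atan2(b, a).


Re = 8.1, Im = -17.1
arg = atan2(-17.1, 8.1) = -64.6538 degrees

arg(z) = -64.6538 degrees


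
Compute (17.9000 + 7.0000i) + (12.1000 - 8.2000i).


Real: 17.9 + 12.1 = 30
Imag: 7 - 8.2 = -1.2

30.0000 - 1.2000i


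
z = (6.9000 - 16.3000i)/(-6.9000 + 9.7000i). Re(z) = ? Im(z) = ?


Multiply by conjugate: (6.9000 - 16.3000i)(-6.9000 - 9.7000i) / ((-6.9)^2 + 9.7^2)
Numerator real = 6.9*(-6.9) - (16.3)*9.7 = -205.72
Numerator imag = -16.3*(-6.9) - 6.9*9.7 = 45.54
Denominator = 141.7
Re(z) = -205.72/141.7 = -1.4518
Im(z) = 45.54/141.7 = 0.3214

Re(z) = -1.4518, Im(z) = 0.3214


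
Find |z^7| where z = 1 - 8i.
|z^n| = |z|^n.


|z| = sqrt(1+64) = sqrt(65) = 8.0623
|z^7| = |z|^7 = (sqrt(65))^7 = 65^3 * sqrt(65) = 274625*sqrt(65)

|z^7| = 274625*sqrt(65) ≈ 2214097.5341


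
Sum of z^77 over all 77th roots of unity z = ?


The roots are w_k = w^k with w = e^(2*pi*i/77), and (w^k)^77 = (w^77)^k.
So S = 1 + u + u^2 + ... + u^(76) with u = w^77.
77 = 1*77 + 0, so 77 is a multiple of 77 and u = (w^77)^1 = 1.
Every one of the 77 terms equals 1: S = 77

S = 77


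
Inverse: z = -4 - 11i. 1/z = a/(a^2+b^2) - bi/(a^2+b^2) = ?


|z|^2 = 16+121 = 137
1/z = (-4 + 11i)/137

1/z = -0.0292 + 0.0803i


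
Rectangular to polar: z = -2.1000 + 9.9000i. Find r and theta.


r = sqrt(4.41+98.01) = sqrt(102.42) = 10.1203
theta = atan2(9.9, -2.1) = 101.9761 degrees

r = 10.1203, theta = 101.9761 degrees


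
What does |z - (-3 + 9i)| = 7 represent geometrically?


|z - z0| = r is a circle with center z0 and radius r.
Center = (-3, 9), radius = 7

Circle with center (-3, 9) and radius 7


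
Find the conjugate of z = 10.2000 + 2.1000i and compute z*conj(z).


z_bar = 10.2000 - 2.1000i
z*z_bar = 10.2^2 + 2.1^2 = 104.04 + 4.41 = 108.45

z_bar = 10.2000 - 2.1000i, z*z_bar = 108.45


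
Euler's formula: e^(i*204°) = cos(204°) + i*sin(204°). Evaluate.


cos(204°) = -0.9135
sin(204°) = -0.4067

e^(i*204°) = -0.9135 - 0.4067i


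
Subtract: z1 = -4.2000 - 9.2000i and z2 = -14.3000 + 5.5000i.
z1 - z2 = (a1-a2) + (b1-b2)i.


Real: -4.2 + 14.3 = 10.1
Imag: -9.2 - 5.5 = -14.7

10.1000 - 14.7000i


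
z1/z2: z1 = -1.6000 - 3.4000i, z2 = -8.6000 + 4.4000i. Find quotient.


Conjugate of z2 = -8.6000 - 4.4000i
Numerator: (-1.6000 - 3.4000i)(-8.6000 - 4.4000i) = -1.2000 + 36.2800i
Denominator: (-8.6)^2 + 4.4^2 = 93.32
Result = (-1.2000 + 36.2800i)/93.32

-0.0129 + 0.3888i


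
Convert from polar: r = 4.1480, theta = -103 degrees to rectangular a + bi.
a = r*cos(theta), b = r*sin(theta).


a = 4.1480*cos(-103°) = 4.1480*(-0.22495) = -0.9331
b = 4.1480*sin(-103°) = 4.1480*(-0.97437) = -4.0417

-0.9331 - 4.0417i


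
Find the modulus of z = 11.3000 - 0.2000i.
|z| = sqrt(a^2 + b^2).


|z| = sqrt(11.3^2 + (-0.2)^2) = sqrt(127.69 + 0.04) = sqrt(127.73) = 11.3018

|z| = 11.3018


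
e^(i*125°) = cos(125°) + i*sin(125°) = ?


cos(125°) = -0.5736
sin(125°) = 0.8192

e^(i*125°) = -0.5736 + 0.8192i


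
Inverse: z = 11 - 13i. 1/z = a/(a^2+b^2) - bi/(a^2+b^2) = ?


|z|^2 = 121+169 = 290
1/z = (11 + 13i)/290

1/z = 0.0379 + 0.0448i


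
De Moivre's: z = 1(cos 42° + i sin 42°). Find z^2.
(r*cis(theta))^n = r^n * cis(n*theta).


r^2 = 1^2 = 1
n*theta = 2*42° = 84° = 84° (mod 360)
a = 1*cos(84°) = 0.1045
b = 1*sin(84°) = 0.9945

1 cis(84°) = 0.1045 + 0.9945i


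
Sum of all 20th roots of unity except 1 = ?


With w = e^(2*pi*i/20), all 20 of the 20th roots of unity w^0 = 1, w, ..., w^(19) sum to 0: 1 + w + ... + w^(19) = (1 - w^20)/(1 - w) = 0 since w^20 = 1, w ≠ 1.
Removing the root 1: w + w^2 + ... + w^(19) = 0 - 1 = -1

Sum = -1


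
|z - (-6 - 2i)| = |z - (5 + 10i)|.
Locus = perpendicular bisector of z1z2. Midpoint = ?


Equal distances means the locus is the perpendicular bisector of z1 and z2.
Midpoint = ((-6+5)/2, (-2+10)/2) = (-0.5000, 4.0000)

Perpendicular bisector through (-0.5000, 4.0000)


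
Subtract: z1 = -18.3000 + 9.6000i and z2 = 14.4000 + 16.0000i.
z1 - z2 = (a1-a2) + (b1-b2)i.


Real: -18.3 - 14.4 = -32.7
Imag: 9.6 - 16 = -6.4

-32.7000 - 6.4000i


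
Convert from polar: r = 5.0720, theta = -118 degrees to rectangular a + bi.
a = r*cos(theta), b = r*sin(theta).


a = 5.0720*cos(-118°) = 5.0720*(-0.46947) = -2.3812
b = 5.0720*sin(-118°) = 5.0720*(-0.88295) = -4.4783

-2.3812 - 4.4783i


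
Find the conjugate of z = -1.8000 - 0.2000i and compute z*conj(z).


z_bar = -1.8000 + 0.2000i
z*z_bar = (-1.8)^2 + (-0.2)^2 = 3.24 + 0.04 = 3.28

z_bar = -1.8000 + 0.2000i, z*z_bar = 3.28


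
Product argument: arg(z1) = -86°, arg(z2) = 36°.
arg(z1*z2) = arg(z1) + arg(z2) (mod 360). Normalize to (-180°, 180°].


arg(z1*z2) = -86° + 36° = -50°
Normalized to (-180°, 180°]: -50°

-50°


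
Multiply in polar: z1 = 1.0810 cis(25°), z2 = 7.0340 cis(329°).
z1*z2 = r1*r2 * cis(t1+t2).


r = 1.0810 * 7.0340 = 7.6038
theta = 25° + 329° = 354° = 354° (mod 360)

7.6038 cis(354°)


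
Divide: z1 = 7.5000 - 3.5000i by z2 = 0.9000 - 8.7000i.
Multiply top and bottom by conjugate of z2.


Conjugate of z2 = 0.9000 + 8.7000i
Numerator: (7.5000 - 3.5000i)(0.9000 + 8.7000i) = 37.2000 + 62.1000i
Denominator: 0.9^2 + (-8.7)^2 = 76.5
Result = (37.2000 + 62.1000i)/76.5

0.4863 + 0.8118i


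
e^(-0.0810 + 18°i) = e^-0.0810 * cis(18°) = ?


e^-0.0810 = 0.9222
cos(18°) = 0.9511
sin(18°) = 0.309
Real = 0.9222*0.9511 = 0.8771
Imag = 0.9222*0.309 = 0.2850

0.8771 + 0.2850i


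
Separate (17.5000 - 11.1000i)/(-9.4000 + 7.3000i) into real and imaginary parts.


Multiply by conjugate: (17.5000 - 11.1000i)(-9.4000 - 7.3000i) / ((-9.4)^2 + 7.3^2)
Numerator real = 17.5*(-9.4) - (11.1)*7.3 = -245.53
Numerator imag = -11.1*(-9.4) - 17.5*7.3 = -23.41
Denominator = 141.65
Re(z) = -245.53/141.65 = -1.7334
Im(z) = -23.41/141.65 = -0.1653

Re(z) = -1.7334, Im(z) = -0.1653


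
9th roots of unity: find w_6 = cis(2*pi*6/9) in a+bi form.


Angle = 360*6/9 = 240°
a = cos(240°) = -0.5000
b = sin(240°) = -0.8660

-0.5000 - 0.8660i


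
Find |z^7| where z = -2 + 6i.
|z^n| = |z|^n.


|z| = sqrt(4+36) = sqrt(40) = 6.3246
|z^7| = |z|^7 = (sqrt(40))^7 = 40^3 * sqrt(40) = 64000*sqrt(40)

|z^7| = 64000*sqrt(40) ≈ 404771.5405


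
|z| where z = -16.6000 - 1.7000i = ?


|z| = sqrt((-16.6)^2 + (-1.7)^2) = sqrt(275.56 + 2.89) = sqrt(278.45) = 16.6868

|z| = 16.6868


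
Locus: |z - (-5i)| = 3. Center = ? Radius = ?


|z - z0| = r is a circle with center z0 and radius r.
Center = (0, -5), radius = 3

Circle with center (0, -5) and radius 3


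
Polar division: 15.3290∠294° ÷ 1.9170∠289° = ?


r = 15.3290 / 1.9170 = 7.9963
theta = 294° - 289° = 5° = 5° (mod 360)

7.9963 cis(5°)


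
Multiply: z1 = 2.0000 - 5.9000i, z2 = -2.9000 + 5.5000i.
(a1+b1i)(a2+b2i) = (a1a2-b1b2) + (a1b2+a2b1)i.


Real = 2*(-2.9) - (-5.9)*5.5 = -5.8 - (-32.45) = 26.65
Imag = 2*5.5 - (2.9)*(-5.9) = 11 + 17.11 = 28.11

26.6500 + 28.1100i


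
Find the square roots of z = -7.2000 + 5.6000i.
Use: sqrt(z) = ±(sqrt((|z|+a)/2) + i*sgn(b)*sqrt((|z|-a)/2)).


|z| = sqrt(51.84+31.36) = 9.1214
sqrt((|z|+a)/2) = sqrt((9.1214+(-7.2))/2) = sqrt(0.9607) = 0.9802
sqrt((|z|-a)/2) = sqrt((9.1214-(-7.2))/2) = sqrt(8.1607) = 2.8567

±(0.9802 + 2.8567i) i.e. 0.9802 + 2.8567i and -0.9802 - 2.8567i


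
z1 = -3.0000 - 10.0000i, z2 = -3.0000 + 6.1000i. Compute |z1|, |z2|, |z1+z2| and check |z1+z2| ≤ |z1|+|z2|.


|z1| = sqrt((-3)^2 + (-10)^2) = sqrt(109) = 10.4403
|z2| = sqrt((-3)^2 + 6.1^2) = sqrt(46.21) = 6.7978
z1+z2 = -6.0000 - 3.9000i
|z1+z2| = sqrt(51.21) = 7.1561
|z1|+|z2| = 10.4403 + 6.7978 = 17.2381

|z1+z2| = 7.1561 ≤ |z1|+|z2| = 17.2381 (verified)


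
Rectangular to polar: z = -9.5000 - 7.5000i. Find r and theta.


r = sqrt(90.25+56.25) = sqrt(146.5) = 12.1037
theta = atan2(-7.5, -9.5) = -141.7098 degrees

r = 12.1037, theta = -141.7098 degrees


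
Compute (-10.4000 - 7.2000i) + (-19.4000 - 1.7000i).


Real: -10.4 - 19.4 = -29.8
Imag: -7.2 - 1.7 = -8.9

-29.8000 - 8.9000i


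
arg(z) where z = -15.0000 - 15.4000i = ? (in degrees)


Re = -15, Im = -15.4
arg = atan2(-15.4, -15) = -134.2462 degrees

arg(z) = -134.2462 degrees


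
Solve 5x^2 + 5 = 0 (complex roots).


disc = 0^2 - 4*5*5 = 0 - 100 = -100
sqrt(|disc|) = sqrt(100) = 10.0000
Real part = 0/(2*5) = 0
Imag part = 10.0000/(2*5) = 1.0000

0 ± 1.0000i


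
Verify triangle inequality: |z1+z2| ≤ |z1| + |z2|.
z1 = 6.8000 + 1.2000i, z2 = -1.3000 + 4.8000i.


|z1| = sqrt(6.8^2 + 1.2^2) = sqrt(47.68) = 6.9051
|z2| = sqrt((-1.3)^2 + 4.8^2) = sqrt(24.73) = 4.9729
z1+z2 = 5.5000 + 6.0000i
|z1+z2| = sqrt(66.25) = 8.1394
|z1|+|z2| = 6.9051 + 4.9729 = 11.8780

|z1+z2| = 8.1394 ≤ |z1|+|z2| = 11.8780 (verified)


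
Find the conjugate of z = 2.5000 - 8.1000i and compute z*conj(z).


z_bar = 2.5000 + 8.1000i
z*z_bar = 2.5^2 + (-8.1)^2 = 6.25 + 65.61 = 71.86

z_bar = 2.5000 + 8.1000i, z*z_bar = 71.86


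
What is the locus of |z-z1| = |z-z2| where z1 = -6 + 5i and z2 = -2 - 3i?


Equal distances means the locus is the perpendicular bisector of z1 and z2.
Midpoint = ((-6+(-2))/2, (5+(-3))/2) = (-4.0000, 1.0000)

Perpendicular bisector through (-4.0000, 1.0000)


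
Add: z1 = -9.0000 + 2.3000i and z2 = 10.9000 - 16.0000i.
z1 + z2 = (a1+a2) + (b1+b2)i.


Real: -9 + 10.9 = 1.9
Imag: 2.3 - 16 = -13.7

1.9000 - 13.7000i


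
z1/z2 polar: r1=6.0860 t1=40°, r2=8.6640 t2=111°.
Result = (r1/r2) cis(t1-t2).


r = 6.0860 / 8.6640 = 0.7024
theta = 40° - 111° = -71° = 289° (mod 360)

0.7024 cis(289°)


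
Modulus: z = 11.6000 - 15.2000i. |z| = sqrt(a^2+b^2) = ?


|z| = sqrt(11.6^2 + (-15.2)^2) = sqrt(134.56 + 231.04) = sqrt(365.6) = 19.1207

|z| = 19.1207


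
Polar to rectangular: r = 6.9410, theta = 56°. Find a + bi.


a = 6.9410*cos(56°) = 6.9410*0.5592 = 3.8814
b = 6.9410*sin(56°) = 6.9410*0.8290376 = 5.7543

3.8814 + 5.7543i


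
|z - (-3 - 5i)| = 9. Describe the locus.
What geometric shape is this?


|z - z0| = r is a circle with center z0 and radius r.
Center = (-3, -5), radius = 9

Circle with center (-3, -5) and radius 9


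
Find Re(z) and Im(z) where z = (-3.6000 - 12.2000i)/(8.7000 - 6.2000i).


Multiply by conjugate: (-3.6000 - 12.2000i)(8.7000 + 6.2000i) / (8.7^2 + (-6.2)^2)
Numerator real = -3.6*8.7 - (12.2)*(-6.2) = 44.32
Numerator imag = -12.2*8.7 - (-3.6)*(-6.2) = -128.46
Denominator = 114.13
Re(z) = 44.32/114.13 = 0.3883
Im(z) = -128.46/114.13 = -1.1256

Re(z) = 0.3883, Im(z) = -1.1256


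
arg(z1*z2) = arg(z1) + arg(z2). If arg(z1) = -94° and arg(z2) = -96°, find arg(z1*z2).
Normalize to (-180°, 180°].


arg(z1*z2) = -94° - 96° = -190°
Normalized to (-180°, 180°]: 170°

170°


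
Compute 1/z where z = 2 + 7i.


|z|^2 = 4+49 = 53
1/z = (2 - 7i)/53

1/z = 0.0377 - 0.1321i


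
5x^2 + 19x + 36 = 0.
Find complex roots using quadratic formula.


disc = 19^2 - 4*5*36 = 361 - 720 = -359
sqrt(|disc|) = sqrt(359) = 18.9473
Real part = -19/(2*5) = -1.9000
Imag part = 18.9473/(2*5) = 1.8947

-1.9000 ± 1.8947i


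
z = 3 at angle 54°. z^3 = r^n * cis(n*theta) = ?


r^3 = 3^3 = 27
n*theta = 3*54° = 162° = 162° (mod 360)
a = 27*cos(162°) = -25.6785
b = 27*sin(162°) = 8.3435

27 cis(162°) = -25.6785 + 8.3435i


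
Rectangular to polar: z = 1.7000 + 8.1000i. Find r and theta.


r = sqrt(2.89+65.61) = sqrt(68.5) = 8.2765
theta = atan2(8.1, 1.7) = 78.1470 degrees

r = 8.2765, theta = 78.1470 degrees


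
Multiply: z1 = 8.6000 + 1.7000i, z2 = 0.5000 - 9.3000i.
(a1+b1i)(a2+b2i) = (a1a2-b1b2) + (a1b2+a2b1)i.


Real = 8.6*0.5 - 1.7*(-9.3) = 4.3 - (-15.81) = 20.11
Imag = 8.6*(-9.3) + 0.5*1.7 = -79.98 + 0.85 = -79.13

20.1100 - 79.1300i


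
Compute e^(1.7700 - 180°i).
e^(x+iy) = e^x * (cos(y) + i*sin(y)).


e^1.7700 = 5.8709
cos(-180°) = -1
sin(-180°) = 0
Real = 5.8709*(-1) = -5.8709
Imag = 5.8709*0 = 0

-5.8709 + 0i


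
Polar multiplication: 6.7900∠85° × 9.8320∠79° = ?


r = 6.7900 * 9.8320 = 66.7593
theta = 85° + 79° = 164° = 164° (mod 360)

66.7593 cis(164°)


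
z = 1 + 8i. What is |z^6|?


|z| = sqrt(1+64) = sqrt(65) = 8.0623
|z^6| = |z|^6 = (sqrt(65))^6 = 65^3 = 274625

|z^6| = 274625


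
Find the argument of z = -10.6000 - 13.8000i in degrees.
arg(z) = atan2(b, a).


Re = -10.6, Im = -13.8
arg = atan2(-13.8, -10.6) = -127.5284 degrees

arg(z) = -127.5284 degrees


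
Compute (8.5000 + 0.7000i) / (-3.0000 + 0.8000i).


Conjugate of z2 = -3.0000 - 0.8000i
Numerator: (8.5000 + 0.7000i)(-3.0000 - 0.8000i) = -24.9400 - 8.9000i
Denominator: (-3)^2 + 0.8^2 = 9.64
Result = (-24.9400 - 8.9000i)/9.64

-2.5871 - 0.9232i


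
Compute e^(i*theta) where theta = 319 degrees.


cos(319°) = 0.7547
sin(319°) = -0.6561

e^(i*319°) = 0.7547 - 0.6561i


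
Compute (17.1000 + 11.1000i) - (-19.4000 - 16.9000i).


Real: 17.1 + 19.4 = 36.5
Imag: 11.1 + 16.9 = 28

36.5000 + 28.0000i


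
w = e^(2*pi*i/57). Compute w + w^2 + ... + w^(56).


With w = e^(2*pi*i/57), all 57 of the 57th roots of unity w^0 = 1, w, ..., w^(56) sum to 0: 1 + w + ... + w^(56) = (1 - w^57)/(1 - w) = 0 since w^57 = 1, w ≠ 1.
Removing the root 1: w + w^2 + ... + w^(56) = 0 - 1 = -1

Sum = -1


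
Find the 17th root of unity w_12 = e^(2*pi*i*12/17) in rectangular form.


Angle = 360*12/17 = 254.1176°
a = cos(254.1176°) = -0.2737
b = sin(254.1176°) = -0.9618

-0.2737 - 0.9618i


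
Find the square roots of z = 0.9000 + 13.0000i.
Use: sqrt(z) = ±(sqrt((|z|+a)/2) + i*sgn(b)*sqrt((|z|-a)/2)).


|z| = sqrt(0.81+169) = 13.0311
sqrt((|z|+a)/2) = sqrt((13.0311+0.9)/2) = sqrt(6.9656) = 2.6392
sqrt((|z|-a)/2) = sqrt((13.0311-0.9)/2) = sqrt(6.0656) = 2.4628

±(2.6392 + 2.4628i) i.e. 2.6392 + 2.4628i and -2.6392 - 2.4628i


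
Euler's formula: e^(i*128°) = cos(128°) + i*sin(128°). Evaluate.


cos(128°) = -0.6157
sin(128°) = 0.7880

e^(i*128°) = -0.6157 + 0.7880i


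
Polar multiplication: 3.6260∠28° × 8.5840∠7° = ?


r = 3.6260 * 8.5840 = 31.1256
theta = 28° + 7° = 35° = 35° (mod 360)

31.1256 cis(35°)


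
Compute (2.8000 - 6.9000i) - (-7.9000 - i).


Real: 2.8 + 7.9 = 10.7
Imag: -6.9 + 1 = -5.9

10.7000 - 5.9000i


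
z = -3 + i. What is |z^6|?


|z| = sqrt(9+1) = sqrt(10) = 3.1623
|z^6| = |z|^6 = (sqrt(10))^6 = 10^3 = 1000

|z^6| = 1000


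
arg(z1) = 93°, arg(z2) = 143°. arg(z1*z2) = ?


arg(z1*z2) = 93° + 143° = 236°
Normalized to (-180°, 180°]: -124°

-124°


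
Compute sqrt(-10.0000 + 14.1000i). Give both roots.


|z| = sqrt(100+198.81) = 17.2861
sqrt((|z|+a)/2) = sqrt((17.2861+(-10))/2) = sqrt(3.6431) = 1.9087
sqrt((|z|-a)/2) = sqrt((17.2861-(-10))/2) = sqrt(13.6431) = 3.6937

±(1.9087 + 3.6937i) i.e. 1.9087 + 3.6937i and -1.9087 - 3.6937i


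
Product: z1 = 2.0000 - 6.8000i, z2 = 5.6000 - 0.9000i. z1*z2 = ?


Real = 2*5.6 - (-6.8)*(-0.9) = 11.2 - 6.12 = 5.08
Imag = 2*(-0.9) + 5.6*(-6.8) = -1.8 - (38.08) = -39.88

5.0800 - 39.8800i


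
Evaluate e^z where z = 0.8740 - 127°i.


e^0.8740 = 2.3965
cos(-127°) = -0.6018
sin(-127°) = -0.79864
Real = 2.3965*(-0.6018) = -1.4422
Imag = 2.3965*(-0.79864) = -1.9139

-1.4422 - 1.9139i


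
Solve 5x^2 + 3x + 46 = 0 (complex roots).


disc = 3^2 - 4*5*46 = 9 - 920 = -911
sqrt(|disc|) = sqrt(911) = 30.1828
Real part = -3/(2*5) = -0.3000
Imag part = 30.1828/(2*5) = 3.0183

-0.3000 ± 3.0183i


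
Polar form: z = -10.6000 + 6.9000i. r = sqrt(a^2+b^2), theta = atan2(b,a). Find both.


r = sqrt(112.36+47.61) = sqrt(159.97) = 12.6479
theta = atan2(6.9, -10.6) = 146.9382 degrees

r = 12.6479, theta = 146.9382 degrees


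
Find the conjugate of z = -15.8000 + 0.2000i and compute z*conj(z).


z_bar = -15.8000 - 0.2000i
z*z_bar = (-15.8)^2 + 0.2^2 = 249.64 + 0.04 = 249.68

z_bar = -15.8000 - 0.2000i, z*z_bar = 249.68


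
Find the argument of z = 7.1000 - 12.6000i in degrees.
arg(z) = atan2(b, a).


Re = 7.1, Im = -12.6
arg = atan2(-12.6, 7.1) = -60.5991 degrees

arg(z) = -60.5991 degrees


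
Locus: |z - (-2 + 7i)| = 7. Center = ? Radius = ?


|z - z0| = r is a circle with center z0 and radius r.
Center = (-2, 7), radius = 7

Circle with center (-2, 7) and radius 7


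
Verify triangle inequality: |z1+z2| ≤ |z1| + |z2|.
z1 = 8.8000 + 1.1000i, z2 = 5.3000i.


|z1| = sqrt(8.8^2 + 1.1^2) = sqrt(78.65) = 8.8685
|z2| = sqrt(0^2 + 5.3^2) = sqrt(28.09) = 5.3000
z1+z2 = 8.8000 + 6.4000i
|z1+z2| = sqrt(118.4) = 10.8812
|z1|+|z2| = 8.8685 + 5.3000 = 14.1685

|z1+z2| = 10.8812 ≤ |z1|+|z2| = 14.1685 (verified)


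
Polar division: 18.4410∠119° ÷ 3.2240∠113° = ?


r = 18.4410 / 3.2240 = 5.7199
theta = 119° - 113° = 6° = 6° (mod 360)

5.7199 cis(6°)


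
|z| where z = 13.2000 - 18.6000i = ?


|z| = sqrt(13.2^2 + (-18.6)^2) = sqrt(174.24 + 345.96) = sqrt(520.2) = 22.8079

|z| = 22.8079


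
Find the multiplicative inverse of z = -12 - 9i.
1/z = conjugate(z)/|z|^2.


|z|^2 = 144+81 = 225
1/z = (-12 + 9i)/225

1/z = -0.0533 + 0.0400i


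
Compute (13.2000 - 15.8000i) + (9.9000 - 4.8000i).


Real: 13.2 + 9.9 = 23.1
Imag: -15.8 - 4.8 = -20.6

23.1000 - 20.6000i


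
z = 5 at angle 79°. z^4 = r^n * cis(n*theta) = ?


r^4 = 5^4 = 625
n*theta = 4*79° = 316° = 316° (mod 360)
a = 625*cos(316°) = 449.5874
b = 625*sin(316°) = -434.1615

625 cis(316°) = 449.5874 - 434.1615i


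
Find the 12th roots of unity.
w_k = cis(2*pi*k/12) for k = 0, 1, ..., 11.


The 12th roots of unity are cis(360k/12°) for k=0..11
Angle step = 360/12 = 30°
Primitive root: cis(30°)
Primitive root = 0.8660 + 0.5000i

12 roots at angles: 0°, 30°, 60°, 90°, 120°, 150°, 180°, 210°, 240°, 270°, 300°, 330°


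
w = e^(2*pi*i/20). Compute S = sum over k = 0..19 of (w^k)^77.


The roots are w_k = w^k with w = e^(2*pi*i/20), and (w^k)^77 = (w^77)^k.
So S = 1 + u + u^2 + ... + u^(19) with u = w^77.
77 = 3*20 + 17, so 77 is not a multiple of 20: u = (w^20)^3 * w^17 = w^17 ≠ 1 (w is a primitive 20th root), while u^20 = (w^20)^77 = 1.
Geometric series: S = (1 - u^20)/(1 - u) = (1 - 1)/(1 - u) = 0

S = 0


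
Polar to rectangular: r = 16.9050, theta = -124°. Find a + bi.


a = 16.9050*cos(-124°) = 16.9050*(-0.559193) = -9.4532
b = 16.9050*sin(-124°) = 16.9050*(-0.82904) = -14.0149

-9.4532 - 14.0149i


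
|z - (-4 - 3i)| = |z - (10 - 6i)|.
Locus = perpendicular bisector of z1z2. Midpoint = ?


Equal distances means the locus is the perpendicular bisector of z1 and z2.
Midpoint = ((-4+10)/2, (-3+(-6))/2) = (3.0000, -4.5000)

Perpendicular bisector through (3.0000, -4.5000)


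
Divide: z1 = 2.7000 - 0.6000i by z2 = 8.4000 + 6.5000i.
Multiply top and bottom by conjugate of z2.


Conjugate of z2 = 8.4000 - 6.5000i
Numerator: (2.7000 - 0.6000i)(8.4000 - 6.5000i) = 18.7800 - 22.5900i
Denominator: 8.4^2 + 6.5^2 = 112.81
Result = (18.7800 - 22.5900i)/112.81

0.1665 - 0.2002i


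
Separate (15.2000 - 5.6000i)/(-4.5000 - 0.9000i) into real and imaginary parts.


Multiply by conjugate: (15.2000 - 5.6000i)(-4.5000 + 0.9000i) / ((-4.5)^2 + (-0.9)^2)
Numerator real = 15.2*(-4.5) - (5.6)*(-0.9) = -63.36
Numerator imag = -5.6*(-4.5) - 15.2*(-0.9) = 38.88
Denominator = 21.06
Re(z) = -63.36/21.06 = -3.0085
Im(z) = 38.88/21.06 = 1.8462

Re(z) = -3.0085, Im(z) = 1.8462


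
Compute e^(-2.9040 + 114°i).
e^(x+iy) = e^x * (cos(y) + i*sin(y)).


e^-2.9040 = 0.0548
cos(114°) = -0.4067
sin(114°) = 0.9135
Real = 0.0548*(-0.4067) = -0.0223
Imag = 0.0548*0.9135 = 0.0501

-0.0223 + 0.0501i


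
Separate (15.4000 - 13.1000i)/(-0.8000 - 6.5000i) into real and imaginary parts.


Multiply by conjugate: (15.4000 - 13.1000i)(-0.8000 + 6.5000i) / ((-0.8)^2 + (-6.5)^2)
Numerator real = 15.4*(-0.8) - (13.1)*(-6.5) = 72.83
Numerator imag = -13.1*(-0.8) - 15.4*(-6.5) = 110.58
Denominator = 42.89
Re(z) = 72.83/42.89 = 1.6981
Im(z) = 110.58/42.89 = 2.5782

Re(z) = 1.6981, Im(z) = 2.5782


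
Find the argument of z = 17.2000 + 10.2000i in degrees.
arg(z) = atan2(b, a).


Re = 17.2, Im = 10.2
arg = atan2(10.2, 17.2) = 30.6689 degrees

arg(z) = 30.6689 degrees


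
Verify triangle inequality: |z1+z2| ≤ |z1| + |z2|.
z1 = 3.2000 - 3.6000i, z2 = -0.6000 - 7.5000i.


|z1| = sqrt(3.2^2 + (-3.6)^2) = sqrt(23.2) = 4.8166
|z2| = sqrt((-0.6)^2 + (-7.5)^2) = sqrt(56.61) = 7.5240
z1+z2 = 2.6000 - 11.1000i
|z1+z2| = sqrt(129.97) = 11.4004
|z1|+|z2| = 4.8166 + 7.5240 = 12.3406

|z1+z2| = 11.4004 ≤ |z1|+|z2| = 12.3406 (verified)


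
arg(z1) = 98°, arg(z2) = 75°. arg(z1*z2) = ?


arg(z1*z2) = 98° + 75° = 173°
Normalized to (-180°, 180°]: 173°

173°


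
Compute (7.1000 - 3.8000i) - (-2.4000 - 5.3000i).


Real: 7.1 + 2.4 = 9.5
Imag: -3.8 + 5.3 = 1.5

9.5000 + 1.5000i


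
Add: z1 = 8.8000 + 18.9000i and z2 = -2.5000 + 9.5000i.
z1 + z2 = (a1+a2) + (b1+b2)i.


Real: 8.8 - 2.5 = 6.3
Imag: 18.9 + 9.5 = 28.4

6.3000 + 28.4000i


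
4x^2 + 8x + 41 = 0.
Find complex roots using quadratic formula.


disc = 8^2 - 4*4*41 = 64 - 656 = -592
sqrt(|disc|) = sqrt(592) = 24.3311
Real part = -8/(2*4) = -1.0000
Imag part = 24.3311/(2*4) = 3.0414

-1.0000 ± 3.0414i


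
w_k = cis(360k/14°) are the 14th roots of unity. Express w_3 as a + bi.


Angle = 360*3/14 = 77.1429°
a = cos(77.1429°) = 0.2225
b = sin(77.1429°) = 0.9749

0.2225 + 0.9749i


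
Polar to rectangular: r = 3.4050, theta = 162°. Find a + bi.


a = 3.4050*cos(162°) = 3.4050*(-0.951057) = -3.2383
b = 3.4050*sin(162°) = 3.4050*0.30902 = 1.0522

-3.2383 + 1.0522i


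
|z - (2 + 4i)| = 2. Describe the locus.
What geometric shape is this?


|z - z0| = r is a circle with center z0 and radius r.
Center = (2, 4), radius = 2

Circle with center (2, 4) and radius 2


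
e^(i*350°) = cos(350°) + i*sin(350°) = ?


cos(350°) = 0.9848
sin(350°) = -0.1736

e^(i*350°) = 0.9848 - 0.1736i


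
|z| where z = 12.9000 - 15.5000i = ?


|z| = sqrt(12.9^2 + (-15.5)^2) = sqrt(166.41 + 240.25) = sqrt(406.66) = 20.1658

|z| = 20.1658


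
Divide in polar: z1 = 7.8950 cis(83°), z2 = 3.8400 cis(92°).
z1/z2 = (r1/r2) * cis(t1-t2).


r = 7.8950 / 3.8400 = 2.0560
theta = 83° - 92° = -9° = 351° (mod 360)

2.0560 cis(351°)


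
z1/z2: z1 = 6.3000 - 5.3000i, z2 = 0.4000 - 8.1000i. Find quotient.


Conjugate of z2 = 0.4000 + 8.1000i
Numerator: (6.3000 - 5.3000i)(0.4000 + 8.1000i) = 45.4500 + 48.9100i
Denominator: 0.4^2 + (-8.1)^2 = 65.77
Result = (45.4500 + 48.9100i)/65.77

0.6910 + 0.7437i


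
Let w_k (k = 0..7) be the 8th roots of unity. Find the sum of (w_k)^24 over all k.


The roots are w_k = w^k with w = e^(2*pi*i/8), and (w^k)^24 = (w^24)^k.
So S = 1 + u + u^2 + ... + u^(7) with u = w^24.
24 = 3*8 + 0, so 24 is a multiple of 8 and u = (w^8)^3 = 1.
Every one of the 8 terms equals 1: S = 8

S = 8


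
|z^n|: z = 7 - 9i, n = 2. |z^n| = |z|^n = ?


|z| = sqrt(49+81) = sqrt(130) = 11.4018
|z^2| = |z|^2 = (sqrt(130))^2 = 130

|z^2| = 130


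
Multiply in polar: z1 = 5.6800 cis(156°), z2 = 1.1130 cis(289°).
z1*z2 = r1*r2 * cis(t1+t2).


r = 5.6800 * 1.1130 = 6.3218
theta = 156° + 289° = 445° = 85° (mod 360)

6.3218 cis(85°)


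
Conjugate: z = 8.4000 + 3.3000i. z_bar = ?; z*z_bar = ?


z_bar = 8.4000 - 3.3000i
z*z_bar = 8.4^2 + 3.3^2 = 70.56 + 10.89 = 81.45

z_bar = 8.4000 - 3.3000i, z*z_bar = 81.45


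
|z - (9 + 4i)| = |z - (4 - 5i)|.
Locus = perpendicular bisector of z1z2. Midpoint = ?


Equal distances means the locus is the perpendicular bisector of z1 and z2.
Midpoint = ((9+4)/2, (4+(-5))/2) = (6.5000, -0.5000)

Perpendicular bisector through (6.5000, -0.5000)


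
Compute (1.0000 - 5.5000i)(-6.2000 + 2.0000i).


Real = 1*(-6.2) - (-5.5)*2 = -6.2 - (-11) = 4.8
Imag = 1*2 - (6.2)*(-5.5) = 2 + 34.1 = 36.1

4.8000 + 36.1000i
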